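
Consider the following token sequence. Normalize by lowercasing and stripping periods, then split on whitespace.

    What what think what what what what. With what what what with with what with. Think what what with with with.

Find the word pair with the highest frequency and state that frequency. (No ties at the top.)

Bigram frequencies (highest first):
  what what: 7
  what with: 4
  with with: 3
  think what: 2
  with what: 2
  what think: 1
  … (1 more, each ≤ 1)

"what what", 7 times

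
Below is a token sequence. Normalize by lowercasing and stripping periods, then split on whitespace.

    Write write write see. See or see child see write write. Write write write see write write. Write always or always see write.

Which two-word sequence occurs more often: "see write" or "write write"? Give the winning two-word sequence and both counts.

"see write": 3 occurrences
"write write": 8 occurrences

"write write" (8 vs 3)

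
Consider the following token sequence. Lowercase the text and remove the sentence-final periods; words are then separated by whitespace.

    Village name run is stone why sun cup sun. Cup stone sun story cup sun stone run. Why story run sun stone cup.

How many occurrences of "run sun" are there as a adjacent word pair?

1

Scanning the 22 overlapping bigram windows for "run sun":
  position 20–21: run sun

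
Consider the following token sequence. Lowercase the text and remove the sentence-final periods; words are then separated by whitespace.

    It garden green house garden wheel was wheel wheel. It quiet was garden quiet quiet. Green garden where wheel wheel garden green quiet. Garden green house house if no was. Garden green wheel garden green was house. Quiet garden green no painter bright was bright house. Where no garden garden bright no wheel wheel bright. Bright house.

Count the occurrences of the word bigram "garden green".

6

Scanning the 56 overlapping bigram windows for "garden green":
  position 2–3: garden green
  position 21–22: garden green
  position 24–25: garden green
  position 31–32: garden green
  position 34–35: garden green
  position 39–40: garden green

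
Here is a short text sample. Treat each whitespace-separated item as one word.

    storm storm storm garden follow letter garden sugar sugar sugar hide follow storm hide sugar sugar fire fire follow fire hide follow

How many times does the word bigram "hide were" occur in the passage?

0

Scanning the 21 overlapping bigram windows for "hide were":
  (none found)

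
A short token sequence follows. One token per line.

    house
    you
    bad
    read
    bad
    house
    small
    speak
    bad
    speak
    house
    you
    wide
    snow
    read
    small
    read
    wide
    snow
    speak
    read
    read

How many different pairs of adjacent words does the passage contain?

22 tokens → 21 bigram windows in total.
Repeated bigrams (each contributes count−1 duplicates):
  house you: 2
  wide snow: 2
2 duplicate windows → 21 − 2 = 19 distinct.

19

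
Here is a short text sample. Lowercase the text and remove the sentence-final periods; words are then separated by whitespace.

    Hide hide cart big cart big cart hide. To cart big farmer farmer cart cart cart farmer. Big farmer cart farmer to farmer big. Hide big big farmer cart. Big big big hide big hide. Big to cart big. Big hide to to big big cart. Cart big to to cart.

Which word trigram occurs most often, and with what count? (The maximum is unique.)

"big hide big", 3 times

Trigram frequencies (highest first):
  big hide big: 3
  cart big cart: 2
  to cart big: 2
  big farmer cart: 2
  cart big big: 2
  big big hide: 2
  … (36 more, each ≤ 1)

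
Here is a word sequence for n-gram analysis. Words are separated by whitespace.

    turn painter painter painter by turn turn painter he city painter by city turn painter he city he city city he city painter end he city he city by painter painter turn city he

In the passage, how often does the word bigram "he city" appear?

6

Scanning the 33 overlapping bigram windows for "he city":
  position 9–10: he city
  position 16–17: he city
  position 18–19: he city
  position 21–22: he city
  position 25–26: he city
  position 27–28: he city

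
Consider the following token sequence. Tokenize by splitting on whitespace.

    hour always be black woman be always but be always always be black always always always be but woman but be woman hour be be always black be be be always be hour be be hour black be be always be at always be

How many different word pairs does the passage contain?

44 tokens → 43 bigram windows in total.
Repeated bigrams (each contributes count−1 duplicates):
  always be: 6
  be always: 5
  be be: 5
  always always: 3
  be black: 2
  be hour: 2
  black be: 2
  but be: 2
  … (1 more repeated)
20 duplicate windows → 43 − 20 = 23 distinct.

23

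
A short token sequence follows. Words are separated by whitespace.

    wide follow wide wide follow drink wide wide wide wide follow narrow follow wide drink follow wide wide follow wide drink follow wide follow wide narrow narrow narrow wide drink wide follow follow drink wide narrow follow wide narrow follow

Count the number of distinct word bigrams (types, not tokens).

40 tokens → 39 bigram windows in total.
Repeated bigrams (each contributes count−1 duplicates):
  follow wide: 7
  wide follow: 6
  wide wide: 5
  drink wide: 3
  narrow follow: 3
  wide drink: 3
  wide narrow: 3
  drink follow: 2
  … (2 more repeated)
26 duplicate windows → 39 − 26 = 13 distinct.

13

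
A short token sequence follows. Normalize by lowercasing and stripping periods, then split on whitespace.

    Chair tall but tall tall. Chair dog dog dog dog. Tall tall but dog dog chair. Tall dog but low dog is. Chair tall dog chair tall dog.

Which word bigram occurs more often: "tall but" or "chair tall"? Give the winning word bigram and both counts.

"tall but": 2 occurrences
"chair tall": 4 occurrences

"chair tall" (4 vs 2)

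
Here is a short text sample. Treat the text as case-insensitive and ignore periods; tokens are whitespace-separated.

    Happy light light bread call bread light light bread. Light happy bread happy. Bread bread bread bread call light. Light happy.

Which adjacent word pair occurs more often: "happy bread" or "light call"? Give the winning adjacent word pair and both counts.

"happy bread": 2 occurrences
"light call": 0 occurrences

"happy bread" (2 vs 0)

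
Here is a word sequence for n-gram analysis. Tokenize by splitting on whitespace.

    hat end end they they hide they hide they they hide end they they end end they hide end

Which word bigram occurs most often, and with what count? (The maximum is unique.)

"they hide", 4 times

Bigram frequencies (highest first):
  they hide: 4
  end they: 3
  they they: 3
  end end: 2
  hide they: 2
  hide end: 2
  … (2 more, each ≤ 1)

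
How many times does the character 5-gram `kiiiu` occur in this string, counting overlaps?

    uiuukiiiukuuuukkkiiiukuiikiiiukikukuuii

3

Sliding a length-5 window over the 39 characters (35 positions):
  position 5–9: kiiiu
  position 17–21: kiiiu
  position 26–30: kiiiu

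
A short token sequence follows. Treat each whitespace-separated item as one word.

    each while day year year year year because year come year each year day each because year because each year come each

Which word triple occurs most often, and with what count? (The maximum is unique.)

"year year year", 2 times

Trigram frequencies (highest first):
  year year year: 2
  each while day: 1
  while day year: 1
  day year year: 1
  year year because: 1
  year because year: 1
  … (13 more, each ≤ 1)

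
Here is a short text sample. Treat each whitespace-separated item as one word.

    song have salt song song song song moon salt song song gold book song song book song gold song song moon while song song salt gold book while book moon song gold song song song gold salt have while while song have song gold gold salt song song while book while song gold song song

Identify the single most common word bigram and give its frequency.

Bigram frequencies (highest first):
  song song: 11
  song gold: 6
  salt song: 3
  gold song: 3
  while song: 3
  song have: 2
  … (20 more, each ≤ 2)

"song song", 11 times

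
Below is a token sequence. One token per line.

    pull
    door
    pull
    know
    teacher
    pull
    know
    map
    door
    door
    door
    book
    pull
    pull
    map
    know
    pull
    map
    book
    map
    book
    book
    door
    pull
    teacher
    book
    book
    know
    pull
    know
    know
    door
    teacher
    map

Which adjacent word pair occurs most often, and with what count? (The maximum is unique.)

Bigram frequencies (highest first):
  pull know: 3
  door pull: 2
  door door: 2
  pull map: 2
  know pull: 2
  map book: 2
  … (19 more, each ≤ 2)

"pull know", 3 times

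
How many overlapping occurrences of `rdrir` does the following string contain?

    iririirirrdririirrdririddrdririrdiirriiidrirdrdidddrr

Sliding a length-5 window over the 53 characters (49 positions):
  position 10–14: rdrir
  position 18–22: rdrir
  position 26–30: rdrir

3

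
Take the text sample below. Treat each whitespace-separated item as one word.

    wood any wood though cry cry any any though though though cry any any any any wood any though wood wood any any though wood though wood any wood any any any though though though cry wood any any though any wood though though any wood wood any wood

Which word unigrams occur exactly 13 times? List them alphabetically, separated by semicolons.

Unigram counts meeting the condition (exactly 13 times):
  though: 13
  wood: 13

though; wood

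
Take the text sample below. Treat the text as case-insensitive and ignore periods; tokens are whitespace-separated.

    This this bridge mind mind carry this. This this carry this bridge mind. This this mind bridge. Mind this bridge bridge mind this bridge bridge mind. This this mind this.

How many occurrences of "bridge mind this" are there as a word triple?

Scanning the 28 overlapping trigram windows for "bridge mind this":
  position 12–14: bridge mind this
  position 17–19: bridge mind this
  position 21–23: bridge mind this
  position 25–27: bridge mind this

4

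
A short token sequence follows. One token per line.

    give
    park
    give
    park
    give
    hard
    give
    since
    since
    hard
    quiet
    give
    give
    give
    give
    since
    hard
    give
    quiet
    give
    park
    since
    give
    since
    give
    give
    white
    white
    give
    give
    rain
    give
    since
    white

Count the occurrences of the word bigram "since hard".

Scanning the 33 overlapping bigram windows for "since hard":
  position 9–10: since hard
  position 16–17: since hard

2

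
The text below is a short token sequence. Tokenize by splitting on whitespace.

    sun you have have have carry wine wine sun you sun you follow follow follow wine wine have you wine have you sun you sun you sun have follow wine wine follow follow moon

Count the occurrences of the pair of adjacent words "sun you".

5

Scanning the 33 overlapping bigram windows for "sun you":
  position 1–2: sun you
  position 9–10: sun you
  position 11–12: sun you
  position 23–24: sun you
  position 25–26: sun you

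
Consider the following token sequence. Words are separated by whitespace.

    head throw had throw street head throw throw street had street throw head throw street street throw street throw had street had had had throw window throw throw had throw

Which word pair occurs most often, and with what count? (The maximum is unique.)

"throw street", 4 times

Bigram frequencies (highest first):
  throw street: 4
  head throw: 3
  throw had: 3
  had throw: 3
  street throw: 3
  throw throw: 2
  … (8 more, each ≤ 2)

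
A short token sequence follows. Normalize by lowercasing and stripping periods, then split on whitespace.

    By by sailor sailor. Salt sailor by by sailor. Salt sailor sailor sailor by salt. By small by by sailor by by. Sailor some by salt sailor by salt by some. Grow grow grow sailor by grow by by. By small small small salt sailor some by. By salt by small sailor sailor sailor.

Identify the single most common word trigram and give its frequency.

Trigram frequencies (highest first):
  by by sailor: 4
  by salt by: 3
  sailor salt sailor: 2
  salt sailor by: 2
  sailor by by: 2
  sailor sailor sailor: 2
  … (34 more, each ≤ 2)

"by by sailor", 4 times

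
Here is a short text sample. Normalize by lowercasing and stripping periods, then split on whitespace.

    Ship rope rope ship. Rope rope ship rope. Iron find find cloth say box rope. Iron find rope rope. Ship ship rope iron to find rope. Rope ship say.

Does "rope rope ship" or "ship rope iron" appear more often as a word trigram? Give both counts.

"rope rope ship" (4 vs 2)

"rope rope ship": 4 occurrences
"ship rope iron": 2 occurrences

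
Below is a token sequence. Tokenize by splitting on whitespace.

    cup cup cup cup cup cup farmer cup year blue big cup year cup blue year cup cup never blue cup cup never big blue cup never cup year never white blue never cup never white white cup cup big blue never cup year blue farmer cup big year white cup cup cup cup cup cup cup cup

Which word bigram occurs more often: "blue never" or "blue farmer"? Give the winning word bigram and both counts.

"blue never" (2 vs 1)

"blue never": 2 occurrences
"blue farmer": 1 occurrence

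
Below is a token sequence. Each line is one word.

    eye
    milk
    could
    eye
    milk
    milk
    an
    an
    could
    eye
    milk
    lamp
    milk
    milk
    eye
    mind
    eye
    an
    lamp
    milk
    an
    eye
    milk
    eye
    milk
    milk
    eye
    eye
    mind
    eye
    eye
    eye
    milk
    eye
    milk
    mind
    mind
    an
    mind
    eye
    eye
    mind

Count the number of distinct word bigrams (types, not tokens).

20

42 tokens → 41 bigram windows in total.
Repeated bigrams (each contributes count−1 duplicates):
  eye milk: 7
  eye eye: 4
  milk eye: 4
  eye mind: 3
  milk milk: 3
  mind eye: 3
  could eye: 2
  lamp milk: 2
  … (1 more repeated)
21 duplicate windows → 41 − 21 = 20 distinct.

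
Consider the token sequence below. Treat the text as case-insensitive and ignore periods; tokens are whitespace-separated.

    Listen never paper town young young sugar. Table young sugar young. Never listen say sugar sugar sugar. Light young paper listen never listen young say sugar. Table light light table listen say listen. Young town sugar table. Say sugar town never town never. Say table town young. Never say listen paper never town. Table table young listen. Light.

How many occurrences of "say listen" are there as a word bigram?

2

Scanning the 57 overlapping bigram windows for "say listen":
  position 32–33: say listen
  position 49–50: say listen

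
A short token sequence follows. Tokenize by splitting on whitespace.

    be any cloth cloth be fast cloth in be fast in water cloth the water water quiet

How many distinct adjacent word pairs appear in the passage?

17 tokens → 16 bigram windows in total.
Repeated bigrams (each contributes count−1 duplicates):
  be fast: 2
1 duplicate windows → 16 − 1 = 15 distinct.

15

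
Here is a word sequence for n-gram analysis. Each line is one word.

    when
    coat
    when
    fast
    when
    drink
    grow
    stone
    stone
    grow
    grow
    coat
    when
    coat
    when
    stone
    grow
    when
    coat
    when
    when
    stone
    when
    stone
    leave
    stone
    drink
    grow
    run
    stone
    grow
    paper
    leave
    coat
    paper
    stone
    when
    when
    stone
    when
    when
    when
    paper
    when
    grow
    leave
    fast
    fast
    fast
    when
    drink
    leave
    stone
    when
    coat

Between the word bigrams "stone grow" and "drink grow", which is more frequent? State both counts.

"stone grow": 3 occurrences
"drink grow": 2 occurrences

"stone grow" (3 vs 2)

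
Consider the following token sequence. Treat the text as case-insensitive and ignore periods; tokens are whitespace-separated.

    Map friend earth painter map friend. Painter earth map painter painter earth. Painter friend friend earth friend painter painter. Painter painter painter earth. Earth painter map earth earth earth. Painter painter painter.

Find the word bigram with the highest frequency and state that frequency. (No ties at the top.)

Bigram frequencies (highest first):
  painter painter: 7
  earth painter: 4
  painter earth: 3
  earth earth: 3
  map friend: 2
  friend earth: 2
  … (8 more, each ≤ 2)

"painter painter", 7 times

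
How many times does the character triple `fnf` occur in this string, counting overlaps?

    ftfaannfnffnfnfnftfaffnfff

5

Sliding a length-3 window over the 26 characters (24 positions):
  position 8–10: fnf
  position 11–13: fnf
  position 13–15: fnf
  position 15–17: fnf
  position 22–24: fnf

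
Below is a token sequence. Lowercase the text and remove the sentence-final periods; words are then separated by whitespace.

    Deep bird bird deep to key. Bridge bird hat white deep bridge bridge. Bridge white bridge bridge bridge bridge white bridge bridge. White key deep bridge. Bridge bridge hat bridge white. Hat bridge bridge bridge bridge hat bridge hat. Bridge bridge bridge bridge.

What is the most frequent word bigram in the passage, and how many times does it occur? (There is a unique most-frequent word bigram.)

Bigram frequencies (highest first):
  bridge bridge: 14
  bridge white: 4
  hat bridge: 4
  bridge hat: 3
  deep bridge: 2
  white bridge: 2
  … (13 more, each ≤ 1)

"bridge bridge", 14 times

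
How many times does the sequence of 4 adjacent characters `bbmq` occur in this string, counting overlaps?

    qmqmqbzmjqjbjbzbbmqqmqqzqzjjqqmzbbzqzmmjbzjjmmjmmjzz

Sliding a length-4 window over the 52 characters (49 positions):
  position 16–19: bbmq

1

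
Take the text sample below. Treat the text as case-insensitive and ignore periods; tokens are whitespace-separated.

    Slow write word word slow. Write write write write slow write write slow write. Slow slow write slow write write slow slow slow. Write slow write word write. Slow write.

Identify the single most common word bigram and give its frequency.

"slow write", 9 times

Bigram frequencies (highest first):
  slow write: 9
  write slow: 7
  write write: 5
  slow slow: 3
  write word: 2
  word word: 1
  … (2 more, each ≤ 1)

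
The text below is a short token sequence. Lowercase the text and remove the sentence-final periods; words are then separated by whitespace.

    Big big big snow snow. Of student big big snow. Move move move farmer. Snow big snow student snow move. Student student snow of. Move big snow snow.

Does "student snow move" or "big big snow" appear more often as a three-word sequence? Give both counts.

"big big snow" (2 vs 1)

"student snow move": 1 occurrence
"big big snow": 2 occurrences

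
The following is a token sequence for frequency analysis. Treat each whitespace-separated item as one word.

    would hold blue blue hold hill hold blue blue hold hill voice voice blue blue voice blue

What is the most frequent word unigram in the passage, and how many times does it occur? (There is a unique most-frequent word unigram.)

"blue", 7 times

Unigram frequencies (highest first):
  blue: 7
  hold: 4
  voice: 3
  hill: 2
  would: 1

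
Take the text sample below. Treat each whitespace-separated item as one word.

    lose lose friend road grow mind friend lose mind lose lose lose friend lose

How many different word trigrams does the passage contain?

14 tokens → 12 trigram windows in total.
Repeated trigrams (each contributes count−1 duplicates):
  lose lose friend: 2
1 duplicate windows → 12 − 1 = 11 distinct.

11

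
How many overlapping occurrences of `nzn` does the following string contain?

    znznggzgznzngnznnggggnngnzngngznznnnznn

6

Sliding a length-3 window over the 39 characters (37 positions):
  position 2–4: nzn
  position 10–12: nzn
  position 14–16: nzn
  position 25–27: nzn
  position 32–34: nzn
  position 36–38: nzn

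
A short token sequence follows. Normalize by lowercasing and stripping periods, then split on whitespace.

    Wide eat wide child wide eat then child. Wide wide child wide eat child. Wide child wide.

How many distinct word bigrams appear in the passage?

17 tokens → 16 bigram windows in total.
Repeated bigrams (each contributes count−1 duplicates):
  child wide: 5
  wide child: 3
  wide eat: 3
8 duplicate windows → 16 − 8 = 8 distinct.

8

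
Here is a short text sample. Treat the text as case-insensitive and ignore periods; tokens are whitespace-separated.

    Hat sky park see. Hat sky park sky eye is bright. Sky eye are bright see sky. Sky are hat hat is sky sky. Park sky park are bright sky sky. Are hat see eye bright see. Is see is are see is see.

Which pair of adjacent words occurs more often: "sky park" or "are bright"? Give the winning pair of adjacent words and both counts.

"sky park" (4 vs 2)

"sky park": 4 occurrences
"are bright": 2 occurrences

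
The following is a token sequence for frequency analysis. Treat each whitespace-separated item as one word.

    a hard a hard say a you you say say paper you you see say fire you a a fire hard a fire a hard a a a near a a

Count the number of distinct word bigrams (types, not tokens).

31 tokens → 30 bigram windows in total.
Repeated bigrams (each contributes count−1 duplicates):
  a a: 4
  a hard: 3
  hard a: 3
  a fire: 2
  you you: 2
9 duplicate windows → 30 − 9 = 21 distinct.

21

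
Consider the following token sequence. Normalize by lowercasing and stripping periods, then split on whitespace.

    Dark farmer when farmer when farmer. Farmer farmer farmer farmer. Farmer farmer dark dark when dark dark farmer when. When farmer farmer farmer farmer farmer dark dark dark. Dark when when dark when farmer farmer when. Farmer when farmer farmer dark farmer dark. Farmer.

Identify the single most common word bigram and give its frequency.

"farmer farmer", 12 times

Bigram frequencies (highest first):
  farmer farmer: 12
  when farmer: 6
  farmer when: 5
  dark dark: 5
  dark farmer: 4
  farmer dark: 4
  … (3 more, each ≤ 3)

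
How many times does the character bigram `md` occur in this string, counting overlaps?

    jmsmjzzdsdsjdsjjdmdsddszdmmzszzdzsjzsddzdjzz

Sliding a length-2 window over the 44 characters (43 positions):
  position 18–19: md

1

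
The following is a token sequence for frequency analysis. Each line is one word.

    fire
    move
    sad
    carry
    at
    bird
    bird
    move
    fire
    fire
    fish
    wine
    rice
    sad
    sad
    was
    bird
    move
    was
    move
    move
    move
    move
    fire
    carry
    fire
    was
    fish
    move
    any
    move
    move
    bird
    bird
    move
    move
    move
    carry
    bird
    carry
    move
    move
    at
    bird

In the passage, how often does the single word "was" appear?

3

Scanning the 44 tokens for "was":
  position 16: was
  position 19: was
  position 27: was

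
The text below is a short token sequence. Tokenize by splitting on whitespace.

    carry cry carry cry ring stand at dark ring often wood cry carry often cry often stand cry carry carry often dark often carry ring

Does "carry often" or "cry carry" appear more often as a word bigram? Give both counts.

"cry carry" (3 vs 2)

"carry often": 2 occurrences
"cry carry": 3 occurrences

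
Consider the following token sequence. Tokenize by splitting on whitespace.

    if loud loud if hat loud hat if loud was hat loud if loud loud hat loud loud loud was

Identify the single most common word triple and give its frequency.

Trigram frequencies (highest first):
  if loud loud: 2
  loud loud if: 1
  loud if hat: 1
  if hat loud: 1
  hat loud hat: 1
  loud hat if: 1
  … (11 more, each ≤ 1)

"if loud loud", 2 times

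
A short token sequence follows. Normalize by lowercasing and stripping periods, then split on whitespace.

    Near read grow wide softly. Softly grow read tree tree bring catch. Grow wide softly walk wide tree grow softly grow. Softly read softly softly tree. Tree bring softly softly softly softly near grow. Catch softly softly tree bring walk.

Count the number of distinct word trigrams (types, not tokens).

34

40 tokens → 38 trigram windows in total.
Repeated trigrams (each contributes count−1 duplicates):
  grow wide softly: 2
  softly softly softly: 2
  softly softly tree: 2
  tree tree bring: 2
4 duplicate windows → 38 − 4 = 34 distinct.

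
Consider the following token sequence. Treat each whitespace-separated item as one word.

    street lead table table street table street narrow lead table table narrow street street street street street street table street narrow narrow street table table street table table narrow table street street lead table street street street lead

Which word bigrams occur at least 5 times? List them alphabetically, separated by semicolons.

street street; table street

Bigram counts meeting the condition (at least 5 times):
  street street: 8
  table street: 6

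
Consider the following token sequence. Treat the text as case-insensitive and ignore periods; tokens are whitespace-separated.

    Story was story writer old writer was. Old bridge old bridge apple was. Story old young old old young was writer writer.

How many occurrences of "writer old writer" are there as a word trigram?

1

Scanning the 20 overlapping trigram windows for "writer old writer":
  position 4–6: writer old writer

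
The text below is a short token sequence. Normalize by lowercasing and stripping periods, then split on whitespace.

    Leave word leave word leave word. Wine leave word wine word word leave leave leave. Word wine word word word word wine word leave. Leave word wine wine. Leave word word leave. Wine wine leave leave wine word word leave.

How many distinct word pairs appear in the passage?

40 tokens → 39 bigram windows in total.
Repeated bigrams (each contributes count−1 duplicates):
  leave word: 7
  word leave: 6
  word word: 6
  word wine: 5
  leave leave: 4
  wine word: 4
  wine leave: 3
  leave wine: 2
  … (1 more repeated)
30 duplicate windows → 39 − 30 = 9 distinct.

9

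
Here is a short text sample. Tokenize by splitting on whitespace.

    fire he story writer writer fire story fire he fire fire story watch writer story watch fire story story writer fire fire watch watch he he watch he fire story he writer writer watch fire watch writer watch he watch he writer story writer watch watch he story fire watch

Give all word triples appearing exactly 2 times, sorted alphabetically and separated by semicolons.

he watch he; watch watch he

Trigram counts meeting the condition (exactly 2 times):
  he watch he: 2
  watch watch he: 2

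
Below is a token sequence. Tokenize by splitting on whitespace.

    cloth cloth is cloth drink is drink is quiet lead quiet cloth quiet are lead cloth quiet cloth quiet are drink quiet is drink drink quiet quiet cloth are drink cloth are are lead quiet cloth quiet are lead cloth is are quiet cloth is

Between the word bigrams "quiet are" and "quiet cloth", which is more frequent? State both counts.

"quiet cloth" (5 vs 3)

"quiet are": 3 occurrences
"quiet cloth": 5 occurrences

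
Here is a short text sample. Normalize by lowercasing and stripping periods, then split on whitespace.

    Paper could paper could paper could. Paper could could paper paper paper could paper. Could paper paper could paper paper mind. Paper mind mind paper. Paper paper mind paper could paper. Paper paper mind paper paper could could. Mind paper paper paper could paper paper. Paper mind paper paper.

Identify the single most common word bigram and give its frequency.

"paper paper", 14 times

Bigram frequencies (highest first):
  paper paper: 14
  paper could: 10
  could paper: 9
  mind paper: 6
  paper mind: 5
  could could: 2
  … (2 more, each ≤ 1)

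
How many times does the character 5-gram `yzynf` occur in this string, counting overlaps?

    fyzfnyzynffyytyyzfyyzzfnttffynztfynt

Sliding a length-5 window over the 36 characters (32 positions):
  position 6–10: yzynf

1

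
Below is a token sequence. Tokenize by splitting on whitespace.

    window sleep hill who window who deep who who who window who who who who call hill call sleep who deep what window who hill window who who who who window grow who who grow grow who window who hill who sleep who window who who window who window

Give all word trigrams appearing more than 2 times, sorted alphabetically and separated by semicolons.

Trigram counts meeting the condition (more than 2 times):
  who who who: 5
  who who window: 3
  who window who: 5
  window who who: 3

who who who; who who window; who window who; window who who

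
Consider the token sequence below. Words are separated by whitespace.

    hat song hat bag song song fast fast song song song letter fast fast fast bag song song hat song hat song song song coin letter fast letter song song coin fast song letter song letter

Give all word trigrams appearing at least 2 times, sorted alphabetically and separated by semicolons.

bag song song; hat song hat; song hat song; song song coin; song song song

Trigram counts meeting the condition (at least 2 times):
  bag song song: 2
  hat song hat: 2
  song hat song: 2
  song song coin: 2
  song song song: 2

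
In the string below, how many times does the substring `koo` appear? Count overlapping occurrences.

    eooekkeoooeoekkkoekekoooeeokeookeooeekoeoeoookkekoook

2

Sliding a length-3 window over the 53 characters (51 positions):
  position 21–23: koo
  position 49–51: koo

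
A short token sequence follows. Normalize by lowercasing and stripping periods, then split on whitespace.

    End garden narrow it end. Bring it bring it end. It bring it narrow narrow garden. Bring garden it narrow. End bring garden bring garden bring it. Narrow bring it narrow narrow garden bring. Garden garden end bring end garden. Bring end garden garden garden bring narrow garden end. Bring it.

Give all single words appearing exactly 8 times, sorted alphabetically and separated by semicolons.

Unigram counts meeting the condition (exactly 8 times):
  end: 8
  narrow: 8

end; narrow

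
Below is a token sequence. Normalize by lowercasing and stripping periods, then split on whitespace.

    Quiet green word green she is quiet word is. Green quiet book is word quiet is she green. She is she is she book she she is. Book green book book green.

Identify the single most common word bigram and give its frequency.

"she is", 4 times

Bigram frequencies (highest first):
  she is: 4
  is she: 3
  green she: 2
  book green: 2
  quiet green: 1
  green word: 1
  … (18 more, each ≤ 1)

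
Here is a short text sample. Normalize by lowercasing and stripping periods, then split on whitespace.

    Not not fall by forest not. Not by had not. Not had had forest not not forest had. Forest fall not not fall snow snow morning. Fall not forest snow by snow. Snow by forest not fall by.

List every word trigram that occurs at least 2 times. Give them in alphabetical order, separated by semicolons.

by forest not; forest not not; not fall by; not not fall

Trigram counts meeting the condition (at least 2 times):
  by forest not: 2
  forest not not: 2
  not fall by: 2
  not not fall: 2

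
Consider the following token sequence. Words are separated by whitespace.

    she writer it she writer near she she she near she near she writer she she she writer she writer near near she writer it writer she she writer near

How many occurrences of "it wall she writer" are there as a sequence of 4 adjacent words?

0

Scanning the 27 overlapping 4-gram windows for "it wall she writer":
  (none found)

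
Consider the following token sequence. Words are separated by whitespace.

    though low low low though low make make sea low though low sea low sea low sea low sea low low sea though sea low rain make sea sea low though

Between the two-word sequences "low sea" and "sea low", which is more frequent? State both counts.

"sea low" (7 vs 5)

"low sea": 5 occurrences
"sea low": 7 occurrences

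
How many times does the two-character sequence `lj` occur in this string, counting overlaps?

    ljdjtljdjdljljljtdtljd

6

Sliding a length-2 window over the 22 characters (21 positions):
  position 1–2: lj
  position 6–7: lj
  position 11–12: lj
  position 13–14: lj
  position 15–16: lj
  position 20–21: lj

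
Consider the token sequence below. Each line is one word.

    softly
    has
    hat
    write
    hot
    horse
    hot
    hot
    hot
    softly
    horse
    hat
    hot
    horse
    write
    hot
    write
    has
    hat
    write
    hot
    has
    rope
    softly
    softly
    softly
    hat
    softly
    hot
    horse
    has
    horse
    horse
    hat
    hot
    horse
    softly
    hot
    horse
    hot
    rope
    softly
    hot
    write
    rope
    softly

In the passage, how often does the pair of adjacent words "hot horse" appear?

Scanning the 45 overlapping bigram windows for "hot horse":
  position 5–6: hot horse
  position 13–14: hot horse
  position 29–30: hot horse
  position 35–36: hot horse
  position 38–39: hot horse

5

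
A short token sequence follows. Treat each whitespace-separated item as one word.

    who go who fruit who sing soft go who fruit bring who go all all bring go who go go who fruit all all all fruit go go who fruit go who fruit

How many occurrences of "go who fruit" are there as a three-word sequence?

5

Scanning the 31 overlapping trigram windows for "go who fruit":
  position 2–4: go who fruit
  position 8–10: go who fruit
  position 20–22: go who fruit
  position 28–30: go who fruit
  position 31–33: go who fruit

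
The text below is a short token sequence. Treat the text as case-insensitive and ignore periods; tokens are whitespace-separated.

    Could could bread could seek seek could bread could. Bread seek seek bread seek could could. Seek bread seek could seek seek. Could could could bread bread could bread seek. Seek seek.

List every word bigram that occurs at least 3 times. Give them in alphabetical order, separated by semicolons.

bread could; bread seek; could bread; could could; could seek; seek could; seek seek

Bigram counts meeting the condition (at least 3 times):
  bread could: 3
  bread seek: 4
  could bread: 5
  could could: 4
  could seek: 3
  seek could: 4
  seek seek: 5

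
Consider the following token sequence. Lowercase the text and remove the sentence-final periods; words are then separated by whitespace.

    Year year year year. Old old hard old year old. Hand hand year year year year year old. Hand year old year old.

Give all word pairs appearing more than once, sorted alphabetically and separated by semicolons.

Bigram counts meeting the condition (more than once):
  hand year: 2
  old hand: 2
  old year: 2
  year old: 5
  year year: 7

hand year; old hand; old year; year old; year year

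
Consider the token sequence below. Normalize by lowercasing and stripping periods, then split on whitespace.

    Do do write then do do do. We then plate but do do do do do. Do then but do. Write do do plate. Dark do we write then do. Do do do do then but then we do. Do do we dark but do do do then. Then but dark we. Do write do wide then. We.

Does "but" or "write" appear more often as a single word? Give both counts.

"but" (5 vs 4)

"but": 5 occurrences
"write": 4 occurrences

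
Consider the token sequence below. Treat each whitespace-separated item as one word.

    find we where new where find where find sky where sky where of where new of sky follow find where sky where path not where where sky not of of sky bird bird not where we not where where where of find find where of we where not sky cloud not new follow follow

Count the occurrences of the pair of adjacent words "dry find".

0

Scanning the 53 overlapping bigram windows for "dry find":
  (none found)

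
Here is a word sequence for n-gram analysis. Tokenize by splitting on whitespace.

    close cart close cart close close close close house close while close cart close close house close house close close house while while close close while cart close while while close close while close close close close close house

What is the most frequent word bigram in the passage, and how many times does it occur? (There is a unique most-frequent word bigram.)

"close close", 11 times

Bigram frequencies (highest first):
  close close: 11
  close house: 5
  cart close: 4
  close while: 4
  while close: 4
  close cart: 3
  … (4 more, each ≤ 3)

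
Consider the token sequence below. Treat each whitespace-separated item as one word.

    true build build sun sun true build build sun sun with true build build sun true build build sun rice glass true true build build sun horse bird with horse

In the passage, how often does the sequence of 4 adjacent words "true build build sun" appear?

5

Scanning the 27 overlapping 4-gram windows for "true build build sun":
  position 1–4: true build build sun
  position 6–9: true build build sun
  position 12–15: true build build sun
  position 16–19: true build build sun
  position 23–26: true build build sun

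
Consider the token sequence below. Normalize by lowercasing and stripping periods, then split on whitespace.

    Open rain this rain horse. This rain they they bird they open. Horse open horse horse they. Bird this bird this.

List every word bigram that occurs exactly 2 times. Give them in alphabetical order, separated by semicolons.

bird this; open horse; they bird; this rain

Bigram counts meeting the condition (exactly 2 times):
  bird this: 2
  open horse: 2
  they bird: 2
  this rain: 2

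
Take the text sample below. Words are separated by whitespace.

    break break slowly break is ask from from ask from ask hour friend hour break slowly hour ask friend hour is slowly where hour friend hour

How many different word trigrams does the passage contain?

26 tokens → 24 trigram windows in total.
Repeated trigrams (each contributes count−1 duplicates):
  hour friend hour: 2
1 duplicate windows → 24 − 1 = 23 distinct.

23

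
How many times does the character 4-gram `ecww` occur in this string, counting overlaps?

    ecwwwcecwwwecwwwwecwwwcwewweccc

Sliding a length-4 window over the 31 characters (28 positions):
  position 1–4: ecww
  position 7–10: ecww
  position 12–15: ecww
  position 18–21: ecww

4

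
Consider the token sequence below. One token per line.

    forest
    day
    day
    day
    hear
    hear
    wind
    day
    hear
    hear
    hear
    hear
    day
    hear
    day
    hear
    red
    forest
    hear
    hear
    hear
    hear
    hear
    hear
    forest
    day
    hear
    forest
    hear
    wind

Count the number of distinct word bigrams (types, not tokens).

30 tokens → 29 bigram windows in total.
Repeated bigrams (each contributes count−1 duplicates):
  hear hear: 9
  day hear: 5
  day day: 2
  forest day: 2
  forest hear: 2
  hear day: 2
  hear forest: 2
  hear wind: 2
18 duplicate windows → 29 − 18 = 11 distinct.

11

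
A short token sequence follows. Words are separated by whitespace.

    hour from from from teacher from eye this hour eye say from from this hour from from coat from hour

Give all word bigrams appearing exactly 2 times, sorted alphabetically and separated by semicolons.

Bigram counts meeting the condition (exactly 2 times):
  hour from: 2
  this hour: 2

hour from; this hour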